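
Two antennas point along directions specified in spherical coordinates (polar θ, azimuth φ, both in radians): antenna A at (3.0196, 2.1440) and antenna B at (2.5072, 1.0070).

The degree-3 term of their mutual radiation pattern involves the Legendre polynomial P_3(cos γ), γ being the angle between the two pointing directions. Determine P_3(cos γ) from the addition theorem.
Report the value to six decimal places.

Summing Y*_{l m}(θ₁,φ₁)·Y_{l m}(θ₂,φ₂) over m ∈ [−3, 3]; prefactor 4π/(2·3+1) = 1.795196:
  m=-3: Y*=+0.000744+0.000111i  Y=-0.086235-0.010450i  product -0.000063-0.000017i
  m=-2: Y*=+0.006185+0.013689i  Y=+0.123999+0.261215i  product -0.002809+0.003313i
  m=-1: Y*=-0.083735+0.129722i  Y=+0.229658-0.363240i  product +0.027890+0.060208i
  m=+0: Y*=-0.713380-0.000000i  Y=-0.073219+0.000000i  product +0.052233+0.000000i
  m=+1: Y*=+0.083735+0.129722i  Y=-0.229658-0.363240i  product +0.027890-0.060208i
  m=+2: Y*=+0.006185-0.013689i  Y=+0.123999-0.261215i  product -0.002809-0.003313i
  m=+3: Y*=-0.000744+0.000111i  Y=+0.086235-0.010450i  product -0.000063+0.000017i
Accumulated sum +0.102269+0.000000i; after 4π/(2l+1) scaling, +0.183592+0.000000i ⇒ P_3 = 0.183592

0.183592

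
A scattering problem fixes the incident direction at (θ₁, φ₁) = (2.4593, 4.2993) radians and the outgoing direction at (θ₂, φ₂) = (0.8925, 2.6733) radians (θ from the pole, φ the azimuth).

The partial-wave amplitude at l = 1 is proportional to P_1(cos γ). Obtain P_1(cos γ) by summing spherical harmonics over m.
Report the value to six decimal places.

Addition theorem: P_1(cos γ) = (4π/3) Σ_m Y*_{lm}(Ω₁) Y_{lm}(Ω₂), m = −1…1:
  [-1]  conj(Y_{1,-1})(Ω₁) = -0.087458-0.199534i ; Y_{1,-1}(Ω₂) = -0.240054-0.121424i ; Δ = -0.003234+0.058519i
  [+0]  conj(Y_{1,0})(Ω₁) = -0.379219-0.000000i ; Y_{1,0}(Ω₂) = +0.306582+0.000000i ; Δ = -0.116262-0.000000i
  [+1]  conj(Y_{1,1})(Ω₁) = +0.087458-0.199534i ; Y_{1,1}(Ω₂) = +0.240054-0.121424i ; Δ = -0.003234-0.058519i
Total Σ_m = -0.122729+0.000000i. Multiply by 4.188790: -0.514086+0.000000i. P_1(cos γ) = -0.514086

-0.514086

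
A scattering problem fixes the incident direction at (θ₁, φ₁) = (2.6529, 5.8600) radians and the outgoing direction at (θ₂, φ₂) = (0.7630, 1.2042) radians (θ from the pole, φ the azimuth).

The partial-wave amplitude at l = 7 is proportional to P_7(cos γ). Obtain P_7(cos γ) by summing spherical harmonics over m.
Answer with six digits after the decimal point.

Term-by-term m-sum for l=7 (normalisation 4π/15 = 0.837758):
  [-7]  conj(Y_{7,-7})(Ω₁) = -0.00247 - 0.00045j ; Y_{7,-7}(Ω₂) = -0.02049 - 0.03159j ; Δ = 0.00004 + 0.00009j
  [-6]  conj(Y_{7,-6})(Ω₁) = 0.01457 + 0.01002j ; Y_{7,-6}(Ω₂) = 0.08665 - 0.11915j ; Δ = 0.00246 - 0.00087j
  [-5]  conj(Y_{7,-5})(Ω₁) = -0.03964 - 0.06536j ; Y_{7,-5}(Ω₂) = 0.32354 + 0.08682j ; Δ = -0.00715 - 0.02459j
  [-4]  conj(Y_{7,-4})(Ω₁) = 0.02732 + 0.22291j ; Y_{7,-4}(Ω₂) = 0.04781 + 0.45619j ; Δ = -0.10038 + 0.02312j
  [-3]  conj(Y_{7,-3})(Ω₁) = 0.13062 - 0.42042j ; Y_{7,-3}(Ω₂) = -0.24554 + 0.12504j ; Δ = 0.02050 + 0.11957j
  [-2]  conj(Y_{7,-2})(Ω₁) = -0.32598 + 0.36837j ; Y_{7,-2}(Ω₂) = 0.13803 + 0.12432j ; Δ = -0.09079 + 0.01032j
  [-1]  conj(Y_{7,-1})(Ω₁) = 0.07289 - 0.03283j ; Y_{7,-1}(Ω₂) = -0.13294 + 0.34625j ; Δ = 0.00168 + 0.02960j
  [+0]  conj(Y_{7,0})(Ω₁) = 0.44285 + 0.00000j ; Y_{7,0}(Ω₂) = 0.07874 + 0.00000j ; Δ = 0.03487 + 0.00000j
  [+1]  conj(Y_{7,1})(Ω₁) = -0.07289 - 0.03283j ; Y_{7,1}(Ω₂) = 0.13294 + 0.34625j ; Δ = 0.00168 - 0.02960j
  [+2]  conj(Y_{7,2})(Ω₁) = -0.32598 - 0.36837j ; Y_{7,2}(Ω₂) = 0.13803 - 0.12432j ; Δ = -0.09079 - 0.01032j
  [+3]  conj(Y_{7,3})(Ω₁) = -0.13062 - 0.42042j ; Y_{7,3}(Ω₂) = 0.24554 + 0.12504j ; Δ = 0.02050 - 0.11957j
  [+4]  conj(Y_{7,4})(Ω₁) = 0.02732 - 0.22291j ; Y_{7,4}(Ω₂) = 0.04781 - 0.45619j ; Δ = -0.10038 - 0.02312j
  [+5]  conj(Y_{7,5})(Ω₁) = 0.03964 - 0.06536j ; Y_{7,5}(Ω₂) = -0.32354 + 0.08682j ; Δ = -0.00715 + 0.02459j
  [+6]  conj(Y_{7,6})(Ω₁) = 0.01457 - 0.01002j ; Y_{7,6}(Ω₂) = 0.08665 + 0.11915j ; Δ = 0.00246 + 0.00087j
  [+7]  conj(Y_{7,7})(Ω₁) = 0.00247 - 0.00045j ; Y_{7,7}(Ω₂) = 0.02049 - 0.03159j ; Δ = 0.00004 - 0.00009j
Accumulated sum -0.31244 - 0.00000j; after 4π/(2l+1) scaling, -0.26175 - 0.00000j ⇒ P_7 = -0.261750

-0.261750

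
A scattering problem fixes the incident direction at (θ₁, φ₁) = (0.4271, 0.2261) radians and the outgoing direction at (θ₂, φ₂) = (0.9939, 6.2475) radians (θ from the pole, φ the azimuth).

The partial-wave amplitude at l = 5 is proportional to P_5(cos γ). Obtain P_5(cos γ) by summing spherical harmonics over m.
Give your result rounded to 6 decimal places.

-0.340370

Term-by-term m-sum for l=5 (normalisation 4π/11 = 1.142397):
  [-5]  conj(Y_{5,-5})(Ω₁) = 0.00241 + 0.00512j ; Y_{5,-5}(Ω₂) = 0.18894 + 0.03407j ; Δ = 0.00028 + 0.00105j
  [-4]  conj(Y_{5,-4})(Ω₁) = 0.02431 + 0.03092j ; Y_{5,-4}(Ω₂) = 0.39106 + 0.05620j ; Δ = 0.00777 + 0.01346j
  [-3]  conj(Y_{5,-3})(Ω₁) = 0.12360 + 0.09960j ; Y_{5,-3}(Ω₂) = 0.33973 + 0.03651j ; Δ = 0.03835 + 0.03835j
  [-2]  conj(Y_{5,-2})(Ω₁) = 0.35360 + 0.17177j ; Y_{5,-2}(Ω₂) = -0.06965 - 0.00498j ; Δ = -0.02377 - 0.01373j
  [-1]  conj(Y_{5,-1})(Ω₁) = 0.49310 + 0.11343j ; Y_{5,-1}(Ω₂) = -0.35046 - 0.01251j ; Δ = -0.17140 - 0.04592j
  [+0]  conj(Y_{5,0})(Ω₁) = 0.02618 + 0.00000j ; Y_{5,0}(Ω₂) = -0.01587 + 0.00000j ; Δ = -0.00042 + 0.00000j
  [+1]  conj(Y_{5,1})(Ω₁) = -0.49310 + 0.11343j ; Y_{5,1}(Ω₂) = 0.35046 - 0.01251j ; Δ = -0.17140 + 0.04592j
  [+2]  conj(Y_{5,2})(Ω₁) = 0.35360 - 0.17177j ; Y_{5,2}(Ω₂) = -0.06965 + 0.00498j ; Δ = -0.02377 + 0.01373j
  [+3]  conj(Y_{5,3})(Ω₁) = -0.12360 + 0.09960j ; Y_{5,3}(Ω₂) = -0.33973 + 0.03651j ; Δ = 0.03835 - 0.03835j
  [+4]  conj(Y_{5,4})(Ω₁) = 0.02431 - 0.03092j ; Y_{5,4}(Ω₂) = 0.39106 - 0.05620j ; Δ = 0.00777 - 0.01346j
  [+5]  conj(Y_{5,5})(Ω₁) = -0.00241 + 0.00512j ; Y_{5,5}(Ω₂) = -0.18894 + 0.03407j ; Δ = 0.00028 - 0.00105j
Total Σ_m = -0.29794 - 0.00000j. Multiply by 1.142397: -0.34037 - 0.00000j. P_5(cos γ) = -0.340370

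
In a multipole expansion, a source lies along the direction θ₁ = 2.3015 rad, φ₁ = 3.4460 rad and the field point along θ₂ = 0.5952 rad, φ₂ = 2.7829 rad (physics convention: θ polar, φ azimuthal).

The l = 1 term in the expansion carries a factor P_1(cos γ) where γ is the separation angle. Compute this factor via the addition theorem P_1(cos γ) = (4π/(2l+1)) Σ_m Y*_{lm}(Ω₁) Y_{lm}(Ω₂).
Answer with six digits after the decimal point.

Term-by-term m-sum for l=1 (normalisation 4π/3 = 4.188790):
  term(m=-1) = (0.039278, 0.030680)   from Y*(Ω₁)=(-0.245462, -0.077117), Y(Ω₂)=(-0.181381, -0.068002)
  term(m=+0) = (-0.131930, -0.000000)   from Y*(Ω₁)=(-0.326090, -0.000000), Y(Ω₂)=(0.404581, 0.000000)
  term(m=+1) = (0.039278, -0.030680)   from Y*(Ω₁)=(0.245462, -0.077117), Y(Ω₂)=(0.181381, -0.068002)
Accumulated sum (-0.053374, 0.000000); after 4π/(2l+1) scaling, (-0.223571, 0.000000) ⇒ P_1 = -0.223571

-0.223571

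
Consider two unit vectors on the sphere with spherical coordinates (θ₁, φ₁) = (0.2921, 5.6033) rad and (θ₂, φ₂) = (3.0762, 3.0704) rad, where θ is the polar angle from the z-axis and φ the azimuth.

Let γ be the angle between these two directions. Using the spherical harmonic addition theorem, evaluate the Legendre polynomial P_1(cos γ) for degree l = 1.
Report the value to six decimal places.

Expand P_1 via completeness: Σ_{m} conj(Y_{1,m}) at Ω₁ times Y_{1,m} at Ω₂ —
  term(m=-1) = -0.00184 + 0.00128j   from Y*(Ω₁)=0.07737 - 0.06255j, Y(Ω₂)=-0.02252 - 0.00161j
  term(m=+0) = -0.22813 + 0.00000j   from Y*(Ω₁)=0.46791 + 0.00000j, Y(Ω₂)=-0.48756 + 0.00000j
  term(m=+1) = -0.00184 - 0.00128j   from Y*(Ω₁)=-0.07737 - 0.06255j, Y(Ω₂)=0.02252 - 0.00161j
Σ over m = -0.23182 + 0.00000j; ×(4π/3) → -0.97103 + 0.00000j. Real part: -0.971032

-0.971032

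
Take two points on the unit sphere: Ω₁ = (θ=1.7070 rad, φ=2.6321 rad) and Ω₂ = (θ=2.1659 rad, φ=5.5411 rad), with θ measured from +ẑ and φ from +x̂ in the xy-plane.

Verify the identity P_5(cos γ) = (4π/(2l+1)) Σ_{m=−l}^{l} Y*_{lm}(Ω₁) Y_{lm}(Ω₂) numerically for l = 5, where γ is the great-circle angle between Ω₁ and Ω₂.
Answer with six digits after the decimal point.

0.394665

Term-by-term m-sum for l=5 (normalisation 4π/11 = 1.142397):
  term(m=-5) = -0.031757-0.073502i   from Y*(Ω₁)=+0.367114+0.248005i, Y(Ω₂)=-0.152270-0.097350i
  term(m=-4) = +0.044390+0.059568i   from Y*(Ω₁)=+0.086474+0.171435i, Y(Ω₂)=+0.381110-0.066697i
  term(m=-3) = +0.077228+0.064756i   from Y*(Ω₁)=+0.011871-0.280346i, Y(Ω₂)=-0.218927+0.284744i
  term(m=-2) = +0.007107+0.003567i   from Y*(Ω₁)=+0.111863-0.181713i, Y(Ω₂)=+0.003224+0.037127i
  term(m=-1) = +0.081318+0.019262i   from Y*(Ω₁)=-0.207489+0.115923i, Y(Ω₂)=-0.259154-0.237624i
  term(m=+0) = -0.011101-0.000000i   from Y*(Ω₁)=-0.218044-0.000000i, Y(Ω₂)=+0.050912+0.000000i
  term(m=+1) = +0.081318-0.019262i   from Y*(Ω₁)=+0.207489+0.115923i, Y(Ω₂)=+0.259154-0.237624i
  term(m=+2) = +0.007107-0.003567i   from Y*(Ω₁)=+0.111863+0.181713i, Y(Ω₂)=+0.003224-0.037127i
  term(m=+3) = +0.077228-0.064756i   from Y*(Ω₁)=-0.011871-0.280346i, Y(Ω₂)=+0.218927+0.284744i
  term(m=+4) = +0.044390-0.059568i   from Y*(Ω₁)=+0.086474-0.171435i, Y(Ω₂)=+0.381110+0.066697i
  term(m=+5) = -0.031757+0.073502i   from Y*(Ω₁)=-0.367114+0.248005i, Y(Ω₂)=+0.152270-0.097350i
Σ over m = +0.345471+0.000000i; ×(4π/11) → +0.394665+0.000000i. Real part: 0.394665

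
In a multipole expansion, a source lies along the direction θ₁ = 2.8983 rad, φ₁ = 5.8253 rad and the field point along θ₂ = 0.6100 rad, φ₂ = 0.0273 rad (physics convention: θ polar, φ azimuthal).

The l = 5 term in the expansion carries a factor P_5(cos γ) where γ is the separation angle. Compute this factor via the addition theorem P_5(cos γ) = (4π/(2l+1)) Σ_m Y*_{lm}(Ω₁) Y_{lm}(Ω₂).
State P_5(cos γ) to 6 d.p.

0.318907

Summing Y*_{l m}(θ₁,φ₁)·Y_{l m}(θ₂,φ₂) over m ∈ [−5, 5]; prefactor 4π/(2·5+1) = 1.142397:
  m=-5: Y*=-0.000248-0.000283i  Y=+0.028370-0.003897i  product -0.000008-0.000007i
  m=-4: Y*=+0.001237+0.004635i  Y=+0.128793-0.014120i  product +0.000225+0.000580i
  m=-3: Y*=+0.007083-0.035464i  Y=+0.327109-0.026850i  product +0.001365-0.011791i
  m=-2: Y*=-0.106175+0.138220i  Y=+0.462238-0.025263i  product -0.045586+0.066573i
  m=-1: Y*=+0.446101-0.219846i  Y=+0.196753-0.005373i  product +0.086590-0.045652i
  m=+0: Y*=-0.563256-0.000000i  Y=-0.344399+0.000000i  product +0.193985+0.000000i
  m=+1: Y*=-0.446101-0.219846i  Y=-0.196753-0.005373i  product +0.086590+0.045652i
  m=+2: Y*=-0.106175-0.138220i  Y=+0.462238+0.025263i  product -0.045586-0.066573i
  m=+3: Y*=-0.007083-0.035464i  Y=-0.327109-0.026850i  product +0.001365+0.011791i
  m=+4: Y*=+0.001237-0.004635i  Y=+0.128793+0.014120i  product +0.000225-0.000580i
  m=+5: Y*=+0.000248-0.000283i  Y=-0.028370-0.003897i  product -0.000008+0.000007i
Accumulated sum +0.279156-0.000000i; after 4π/(2l+1) scaling, +0.318907-0.000000i ⇒ P_5 = 0.318907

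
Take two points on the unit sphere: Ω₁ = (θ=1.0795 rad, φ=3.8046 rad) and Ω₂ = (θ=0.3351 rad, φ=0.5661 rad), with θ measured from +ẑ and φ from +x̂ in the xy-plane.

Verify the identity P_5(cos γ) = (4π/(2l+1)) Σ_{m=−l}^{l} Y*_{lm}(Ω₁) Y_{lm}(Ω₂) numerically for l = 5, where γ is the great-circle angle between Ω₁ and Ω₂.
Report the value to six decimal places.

0.261168

Expand P_5 via completeness: Σ_{m} conj(Y_{5,m}) at Ω₁ times Y_{5,m} at Ω₂ —
  m=-5: Y*=0.24363 + 0.04269j  Y=-0.00170 - 0.00055j  product -0.00039 - 0.00021j
  m=-4: Y*=-0.36934 + 0.19680j  Y=-0.01036 - 0.01247j  product 0.00628 + 0.00256j
  m=-3: Y*=0.09661 - 0.21737j  Y=-0.01099 - 0.08576j  product -0.01970 - 0.00590j
  m=-2: Y*=-0.05006 - 0.20040j  Y=0.12317 - 0.26258j  product -0.05879 - 0.01154j
  m=-1: Y*=0.23942 + 0.18697j  Y=0.46381 - 0.29474j  product 0.16615 + 0.01615j
  m=+0: Y*=0.14020 + 0.00000j  Y=0.29604 + 0.00000j  product 0.04151 + 0.00000j
  m=+1: Y*=-0.23942 + 0.18697j  Y=-0.46381 - 0.29474j  product 0.16615 - 0.01615j
  m=+2: Y*=-0.05006 + 0.20040j  Y=0.12317 + 0.26258j  product -0.05879 + 0.01154j
  m=+3: Y*=-0.09661 - 0.21737j  Y=0.01099 - 0.08576j  product -0.01970 + 0.00590j
  m=+4: Y*=-0.36934 - 0.19680j  Y=-0.01036 + 0.01247j  product 0.00628 - 0.00256j
  m=+5: Y*=-0.24363 + 0.04269j  Y=0.00170 - 0.00055j  product -0.00039 + 0.00021j
Total Σ_m = 0.22861 - 0.00000j. Multiply by 1.142397: 0.26117 - 0.00000j. P_5(cos γ) = 0.261168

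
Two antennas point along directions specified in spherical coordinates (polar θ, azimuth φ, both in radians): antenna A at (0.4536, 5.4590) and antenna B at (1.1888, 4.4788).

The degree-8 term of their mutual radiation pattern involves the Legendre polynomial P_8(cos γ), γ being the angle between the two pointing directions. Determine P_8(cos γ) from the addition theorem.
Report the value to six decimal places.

0.107318

Expand P_8 via completeness: Σ_{m} conj(Y_{8,m}) at Ω₁ times Y_{8,m} at Ω₂ —
  term(m=-8) = (0.000002, 0.000199)   from Y*(Ω₁)=(0.000667, -0.000214), Y(Ω₂)=(-0.083159, 0.270830)
  term(m=-7) = (0.002192, 0.001431)   from Y*(Ω₁)=(0.005007, 0.002826), Y(Ω₂)=(0.454314, 0.029265)
  term(m=-6) = (0.007107, -0.003021)   from Y*(Ω₁)=(0.006835, 0.028837), Y(Ω₂)=(-0.043895, -0.256849)
  term(m=-5) = (-0.003856, 0.020200)   from Y*(Ω₁)=(-0.060053, 0.089408), Y(Ω₂)=(0.175648, -0.074854)
  term(m=-4) = (0.067779, 0.066945)   from Y*(Ω₁)=(-0.276381, 0.043228), Y(Ω₂)=(-0.202401, -0.273875)
  term(m=-3) = (-0.017587, 0.003583)   from Y*(Ω₁)=(-0.386229, -0.305387), Y(Ω₂)=(0.023505, -0.027863)
  term(m=-2) = (-0.061069, 0.148733)   from Y*(Ω₁)=(-0.037137, -0.477768), Y(Ω₂)=(-0.299563, -0.151106)
  term(m=-1) = (-0.000132, -0.000196)   from Y*(Ω₁)=(-0.005531, 0.005977), Y(Ω₂)=(-0.006723, 0.028255)
  term(m=+0) = (0.156309, 0.000000)   from Y*(Ω₁)=(-0.476444, -0.000000), Y(Ω₂)=(-0.328073, 0.000000)
  term(m=+1) = (-0.000132, 0.000196)   from Y*(Ω₁)=(0.005531, 0.005977), Y(Ω₂)=(0.006723, 0.028255)
  term(m=+2) = (-0.061069, -0.148733)   from Y*(Ω₁)=(-0.037137, 0.477768), Y(Ω₂)=(-0.299563, 0.151106)
  term(m=+3) = (-0.017587, -0.003583)   from Y*(Ω₁)=(0.386229, -0.305387), Y(Ω₂)=(-0.023505, -0.027863)
  term(m=+4) = (0.067779, -0.066945)   from Y*(Ω₁)=(-0.276381, -0.043228), Y(Ω₂)=(-0.202401, 0.273875)
  term(m=+5) = (-0.003856, -0.020200)   from Y*(Ω₁)=(0.060053, 0.089408), Y(Ω₂)=(-0.175648, -0.074854)
  term(m=+6) = (0.007107, 0.003021)   from Y*(Ω₁)=(0.006835, -0.028837), Y(Ω₂)=(-0.043895, 0.256849)
  term(m=+7) = (0.002192, -0.001431)   from Y*(Ω₁)=(-0.005007, 0.002826), Y(Ω₂)=(-0.454314, 0.029265)
  term(m=+8) = (0.000002, -0.000199)   from Y*(Ω₁)=(0.000667, 0.000214), Y(Ω₂)=(-0.083159, -0.270830)
Accumulated sum (0.145182, 0.000000); after 4π/(2l+1) scaling, (0.107318, 0.000000) ⇒ P_8 = 0.107318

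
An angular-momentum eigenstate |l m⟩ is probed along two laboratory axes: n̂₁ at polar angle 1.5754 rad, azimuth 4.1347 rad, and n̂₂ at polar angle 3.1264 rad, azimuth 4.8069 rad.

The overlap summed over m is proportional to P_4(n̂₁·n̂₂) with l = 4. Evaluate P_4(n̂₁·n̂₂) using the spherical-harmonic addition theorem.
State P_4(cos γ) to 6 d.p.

0.373981

Term-by-term m-sum for l=4 (normalisation 4π/9 = 1.396263):
  m=-4: Y*=-0.29837 - 0.32679j  Y=0.00000 - 0.00000j  product -0.00000 - 0.00000j
  m=-3: Y*=-0.00569 + 0.00093j  Y=0.00000 + 0.00000j  product -0.00000 - 0.00000j
  m=-2: Y*=0.13498 - 0.30602j  Y=-0.00045 + 0.00009j  product -0.00003 + 0.00015j
  m=-1: Y*=-0.00357 - 0.00547j  Y=-0.00271 - 0.02861j  product -0.00015 + 0.00012j
  m=+0: Y*=0.31729 + 0.00000j  Y=0.84531 + 0.00000j  product 0.26821 + 0.00000j
  m=+1: Y*=0.00357 - 0.00547j  Y=0.00271 - 0.02861j  product -0.00015 - 0.00012j
  m=+2: Y*=0.13498 + 0.30602j  Y=-0.00045 - 0.00009j  product -0.00003 - 0.00015j
  m=+3: Y*=0.00569 + 0.00093j  Y=-0.00000 + 0.00000j  product -0.00000 + 0.00000j
  m=+4: Y*=-0.29837 + 0.32679j  Y=0.00000 + 0.00000j  product -0.00000 + 0.00000j
Total Σ_m = 0.26784 + 0.00000j. Multiply by 1.396263: 0.37398 + 0.00000j. P_4(cos γ) = 0.373981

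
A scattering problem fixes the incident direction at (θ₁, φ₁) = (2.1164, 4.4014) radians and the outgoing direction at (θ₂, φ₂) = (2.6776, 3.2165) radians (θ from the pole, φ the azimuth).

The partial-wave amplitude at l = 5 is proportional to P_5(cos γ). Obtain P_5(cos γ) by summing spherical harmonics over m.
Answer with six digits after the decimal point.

Summing Y*_{l m}(θ₁,φ₁)·Y_{l m}(θ₂,φ₂) over m ∈ [−5, 5]; prefactor 4π/(2·5+1) = 1.142397:
  [-5]  conj(Y_{5,-5})(Ω₁) = -0.211810-0.003358i ; Y_{5,-5}(Ω₂) = -0.007754+0.003048i ; Δ = +0.001653-0.000620i
  [-4]  conj(Y_{5,-4})(Ω₁) = -0.130562+0.385140i ; Y_{5,-4}(Ω₂) = -0.050301+0.015539i ; Δ = +0.000583-0.021402i
  [-3]  conj(Y_{5,-3})(Ω₁) = +0.247141+0.183175i ; Y_{5,-3}(Ω₂) = -0.187330+0.042820i ; Δ = -0.054141-0.023731i
  [-2]  conj(Y_{5,-2})(Ω₁) = -0.100343+0.071936i ; Y_{5,-2}(Ω₂) = -0.419942+0.063388i ; Δ = +0.037578-0.036570i
  [-1]  conj(Y_{5,-1})(Ω₁) = +0.104488+0.325083i ; Y_{5,-1}(Ω₂) = -0.462324+0.034696i ; Δ = -0.059586-0.146668i
  [+0]  conj(Y_{5,0})(Ω₁) = -0.043586-0.000000i ; Y_{5,0}(Ω₂) = +0.072007+0.000000i ; Δ = -0.003138-0.000000i
  [+1]  conj(Y_{5,1})(Ω₁) = -0.104488+0.325083i ; Y_{5,1}(Ω₂) = +0.462324+0.034696i ; Δ = -0.059586+0.146668i
  [+2]  conj(Y_{5,2})(Ω₁) = -0.100343-0.071936i ; Y_{5,2}(Ω₂) = -0.419942-0.063388i ; Δ = +0.037578+0.036570i
  [+3]  conj(Y_{5,3})(Ω₁) = -0.247141+0.183175i ; Y_{5,3}(Ω₂) = +0.187330+0.042820i ; Δ = -0.054141+0.023731i
  [+4]  conj(Y_{5,4})(Ω₁) = -0.130562-0.385140i ; Y_{5,4}(Ω₂) = -0.050301-0.015539i ; Δ = +0.000583+0.021402i
  [+5]  conj(Y_{5,5})(Ω₁) = +0.211810-0.003358i ; Y_{5,5}(Ω₂) = +0.007754+0.003048i ; Δ = +0.001653+0.000620i
Σ over m = -0.150965-0.000000i; ×(4π/11) → -0.172462-0.000000i. Real part: -0.172462

-0.172462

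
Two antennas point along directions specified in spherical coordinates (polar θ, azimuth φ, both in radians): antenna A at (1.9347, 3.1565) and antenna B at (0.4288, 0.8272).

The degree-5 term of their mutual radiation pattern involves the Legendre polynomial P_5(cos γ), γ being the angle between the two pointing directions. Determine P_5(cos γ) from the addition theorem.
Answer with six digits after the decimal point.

Term-by-term m-sum for l=5 (normalisation 4π/11 = 1.142397):
  term(m=-5) = +0.001156-0.001518i   from Y*(Ω₁)=-0.329886-0.024634i, Y(Ω₂)=-0.003143+0.004835i
  term(m=-4) = +0.015802-0.001707i   from Y*(Ω₁)=-0.397715-0.023744i, Y(Ω₂)=-0.039335+0.006639i
  term(m=-3) = +0.004830+0.004107i   from Y*(Ω₁)=-0.039528-0.001769i, Y(Ω₂)=-0.126586-0.098243i
  term(m=-2) = -0.006931-0.128725i   from Y*(Ω₁)=+0.326443+0.009736i, Y(Ω₂)=-0.032962-0.393343i
  term(m=-1) = +0.045324-0.047830i   from Y*(Ω₁)=+0.130645+0.001948i, Y(Ω₂)=+0.341395-0.371200i
  term(m=+0) = -0.006385-0.000000i   from Y*(Ω₁)=-0.297343-0.000000i, Y(Ω₂)=+0.021472+0.000000i
  term(m=+1) = +0.045324+0.047830i   from Y*(Ω₁)=-0.130645+0.001948i, Y(Ω₂)=-0.341395-0.371200i
  term(m=+2) = -0.006931+0.128725i   from Y*(Ω₁)=+0.326443-0.009736i, Y(Ω₂)=-0.032962+0.393343i
  term(m=+3) = +0.004830-0.004107i   from Y*(Ω₁)=+0.039528-0.001769i, Y(Ω₂)=+0.126586-0.098243i
  term(m=+4) = +0.015802+0.001707i   from Y*(Ω₁)=-0.397715+0.023744i, Y(Ω₂)=-0.039335-0.006639i
  term(m=+5) = +0.001156+0.001518i   from Y*(Ω₁)=+0.329886-0.024634i, Y(Ω₂)=+0.003143+0.004835i
Σ over m = +0.113978+0.000000i; ×(4π/11) → +0.130209+0.000000i. Real part: 0.130209

0.130209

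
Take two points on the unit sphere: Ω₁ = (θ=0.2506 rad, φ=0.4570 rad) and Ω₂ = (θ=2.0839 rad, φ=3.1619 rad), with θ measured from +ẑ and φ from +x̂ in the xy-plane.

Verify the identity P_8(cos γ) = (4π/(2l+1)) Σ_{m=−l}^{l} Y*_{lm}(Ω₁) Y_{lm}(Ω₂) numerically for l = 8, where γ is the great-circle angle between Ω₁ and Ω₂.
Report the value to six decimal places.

0.317369

Expand P_8 via completeness: Σ_{m} conj(Y_{8,m}) at Ω₁ times Y_{8,m} at Ω₂ —
  term(m=-8) = (-0.000001, -0.000000)   from Y*(Ω₁)=(-0.000006, -0.000004), Y(Ω₂)=(0.168832, -0.027672)
  term(m=-7) = (-0.000044, 0.000004)   from Y*(Ω₁)=(-0.000115, -0.000007), Y(Ω₂)=(0.381696, -0.054627)
  term(m=-6) = (-0.000427, 0.000245)   from Y*(Ω₁)=(-0.001055, 0.000445), Y(Ω₂)=(0.427177, -0.052308)
  term(m=-5) = (-0.000579, 0.000824)   from Y*(Ω₁)=(-0.005361, 0.006184), Y(Ω₂)=(0.122485, -0.012480)
  term(m=-4) = (0.002203, -0.012390)   from Y*(Ω₁)=(-0.011016, 0.041882), Y(Ω₂)=(-0.289621, 0.023578)
  term(m=-3) = (-0.012221, -0.045808)   from Y*(Ω₁)=(0.033166, 0.163785), Y(Ω₂)=(-0.283185, 0.017274)
  term(m=-2) = (0.045016, 0.053727)   from Y*(Ω₁)=(0.269173, 0.349129), Y(Ω₂)=(0.158865, -0.006456)
  term(m=-1) = (0.190689, 0.089003)   from Y*(Ω₁)=(0.593255, 0.291714), Y(Ω₂)=(0.318250, -0.006464)
  term(m=+0) = (-0.019928, 0.000000)   from Y*(Ω₁)=(0.174044, -0.000000), Y(Ω₂)=(-0.114499, 0.000000)
  term(m=+1) = (0.190689, -0.089003)   from Y*(Ω₁)=(-0.593255, 0.291714), Y(Ω₂)=(-0.318250, -0.006464)
  term(m=+2) = (0.045016, -0.053727)   from Y*(Ω₁)=(0.269173, -0.349129), Y(Ω₂)=(0.158865, 0.006456)
  term(m=+3) = (-0.012221, 0.045808)   from Y*(Ω₁)=(-0.033166, 0.163785), Y(Ω₂)=(0.283185, 0.017274)
  term(m=+4) = (0.002203, 0.012390)   from Y*(Ω₁)=(-0.011016, -0.041882), Y(Ω₂)=(-0.289621, -0.023578)
  term(m=+5) = (-0.000579, -0.000824)   from Y*(Ω₁)=(0.005361, 0.006184), Y(Ω₂)=(-0.122485, -0.012480)
  term(m=+6) = (-0.000427, -0.000245)   from Y*(Ω₁)=(-0.001055, -0.000445), Y(Ω₂)=(0.427177, 0.052308)
  term(m=+7) = (-0.000044, -0.000004)   from Y*(Ω₁)=(0.000115, -0.000007), Y(Ω₂)=(-0.381696, -0.054627)
  term(m=+8) = (-0.000001, 0.000000)   from Y*(Ω₁)=(-0.000006, 0.000004), Y(Ω₂)=(0.168832, 0.027672)
Accumulated sum (0.429342, 0.000000); after 4π/(2l+1) scaling, (0.317369, 0.000000) ⇒ P_8 = 0.317369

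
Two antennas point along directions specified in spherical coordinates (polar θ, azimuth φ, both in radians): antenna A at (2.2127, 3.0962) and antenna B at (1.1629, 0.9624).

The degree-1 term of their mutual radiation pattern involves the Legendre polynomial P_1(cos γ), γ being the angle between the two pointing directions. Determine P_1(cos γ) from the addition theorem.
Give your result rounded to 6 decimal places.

-0.629921

Summing Y*_{l m}(θ₁,φ₁)·Y_{l m}(θ₂,φ₂) over m ∈ [−1, 1]; prefactor 4π/(2·1+1) = 4.188790:
  m=-1: Y*=-0.276441+0.012557i  Y=+0.181267-0.260241i  product -0.046842+0.074218i
  m=+0: Y*=-0.292537-0.000000i  Y=+0.193818+0.000000i  product -0.056699-0.000000i
  m=+1: Y*=+0.276441+0.012557i  Y=-0.181267-0.260241i  product -0.046842-0.074218i
Total Σ_m = -0.150383+0.000000i. Multiply by 4.188790: -0.629921+0.000000i. P_1(cos γ) = -0.629921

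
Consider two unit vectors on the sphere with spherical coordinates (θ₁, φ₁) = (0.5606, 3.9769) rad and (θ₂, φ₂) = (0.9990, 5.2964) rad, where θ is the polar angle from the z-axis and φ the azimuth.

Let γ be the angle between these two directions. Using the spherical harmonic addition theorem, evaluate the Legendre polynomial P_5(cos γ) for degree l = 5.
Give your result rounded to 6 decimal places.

-0.076594

Expand P_5 via completeness: Σ_{m} conj(Y_{5,m}) at Ω₁ times Y_{5,m} at Ω₂ —
  [-5]  conj(Y_{5,-5})(Ω₁) = +0.010070+0.016958i ; Y_{5,-5}(Ω₂) = +0.042887-0.190413i ; Δ = +0.003661-0.001190i
  [-4]  conj(Y_{5,-4})(Ω₁) = -0.097371-0.019701i ; Y_{5,-4}(Ω₂) = -0.275137-0.286455i ; Δ = +0.021147+0.033313i
  [-3]  conj(Y_{5,-3})(Ω₁) = +0.228277-0.168431i ; Y_{5,-3}(Ω₂) = -0.330957+0.060647i ; Δ = -0.065335+0.069588i
  [-2]  conj(Y_{5,-2})(Ω₁) = -0.046579+0.465088i ; Y_{5,-2}(Ω₂) = +0.030885-0.072488i ; Δ = +0.032275+0.017741i
  [-1]  conj(Y_{5,-1})(Ω₁) = -0.201404-0.222582i ; Y_{5,-1}(Ω₂) = -0.192891-0.291854i ; Δ = -0.026113+0.101715i
  [+0]  conj(Y_{5,0})(Ω₁) = -0.276968-0.000000i ; Y_{5,0}(Ω₂) = -0.006082+0.000000i ; Δ = +0.001684+0.000000i
  [+1]  conj(Y_{5,1})(Ω₁) = +0.201404-0.222582i ; Y_{5,1}(Ω₂) = +0.192891-0.291854i ; Δ = -0.026113-0.101715i
  [+2]  conj(Y_{5,2})(Ω₁) = -0.046579-0.465088i ; Y_{5,2}(Ω₂) = +0.030885+0.072488i ; Δ = +0.032275-0.017741i
  [+3]  conj(Y_{5,3})(Ω₁) = -0.228277-0.168431i ; Y_{5,3}(Ω₂) = +0.330957+0.060647i ; Δ = -0.065335-0.069588i
  [+4]  conj(Y_{5,4})(Ω₁) = -0.097371+0.019701i ; Y_{5,4}(Ω₂) = -0.275137+0.286455i ; Δ = +0.021147-0.033313i
  [+5]  conj(Y_{5,5})(Ω₁) = -0.010070+0.016958i ; Y_{5,5}(Ω₂) = -0.042887-0.190413i ; Δ = +0.003661+0.001190i
Total Σ_m = -0.067046+0.000000i. Multiply by 1.142397: -0.076594+0.000000i. P_5(cos γ) = -0.076594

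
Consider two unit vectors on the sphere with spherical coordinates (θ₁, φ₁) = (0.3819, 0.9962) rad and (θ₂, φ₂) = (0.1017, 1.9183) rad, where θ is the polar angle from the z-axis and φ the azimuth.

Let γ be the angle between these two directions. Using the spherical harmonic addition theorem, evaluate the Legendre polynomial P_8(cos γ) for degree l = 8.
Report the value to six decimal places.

-0.189676

Addition theorem: P_8(cos γ) = (4π/17) Σ_m Y*_{lm}(Ω₁) Y_{lm}(Ω₂), m = −8…8:
  m=-8: (-0.000022, 0.000191) × (-0.000000, -0.000000) = (0.000000, -0.000000)  (running Σ = (0.000000, -0.000000))
  m=-7: (0.001473, 0.001216) × (0.000000, -0.000000) = (0.000000, -0.000000)  (running Σ = (0.000000, -0.000000))
  m=-6: (0.011461, -0.003621) × (0.000003, 0.000005) = (0.000000, 0.000000)  (running Σ = (0.000000, 0.000000))
  m=-5: (0.014278, -0.051869) × (-0.000102, 0.000017) = (-0.000001, 0.000006)  (running Σ = (-0.000001, 0.000006))
  m=-4: (-0.116360, -0.130656) × (0.000252, -0.001377) = (-0.000209, 0.000127)  (running Σ = (-0.000210, 0.000133))
  m=-3: (-0.395169, 0.060934) × (0.012148, 0.007090) = (-0.005232, -0.002061)  (running Σ = (-0.005442, -0.001929))
  m=-2: (-0.232628, 0.518684) × (-0.077156, 0.064331) = (-0.015419, -0.054985)  (running Σ = (-0.020861, -0.056913))
  m=-1: (0.156776, 0.242135) × (-0.155618, -0.429645) = (0.079635, -0.105039)  (running Σ = (0.058774, -0.161952))
  m=0: (-0.391220, -0.000000) × (0.956353, 0.000000) = (-0.374145, -0.000000)  (running Σ = (-0.315371, -0.161952))
  m=1: (-0.156776, 0.242135) × (0.155618, -0.429645) = (0.079635, 0.105039)  (running Σ = (-0.235736, -0.056913))
  m=2: (-0.232628, -0.518684) × (-0.077156, -0.064331) = (-0.015419, 0.054985)  (running Σ = (-0.251155, -0.001929))
  m=3: (0.395169, 0.060934) × (-0.012148, 0.007090) = (-0.005232, 0.002061)  (running Σ = (-0.256387, 0.000133))
  m=4: (-0.116360, 0.130656) × (0.000252, 0.001377) = (-0.000209, -0.000127)  (running Σ = (-0.256597, 0.000006))
  m=5: (-0.014278, -0.051869) × (0.000102, 0.000017) = (-0.000001, -0.000006)  (running Σ = (-0.256597, 0.000000))
  m=6: (0.011461, 0.003621) × (0.000003, -0.000005) = (0.000000, -0.000000)  (running Σ = (-0.256597, -0.000000))
  m=7: (-0.001473, 0.001216) × (-0.000000, -0.000000) = (0.000000, 0.000000)  (running Σ = (-0.256597, -0.000000))
  m=8: (-0.000022, -0.000191) × (-0.000000, 0.000000) = (0.000000, 0.000000)  (running Σ = (-0.256597, -0.000000))
Accumulated sum (-0.256597, -0.000000); after 4π/(2l+1) scaling, (-0.189676, -0.000000) ⇒ P_8 = -0.189676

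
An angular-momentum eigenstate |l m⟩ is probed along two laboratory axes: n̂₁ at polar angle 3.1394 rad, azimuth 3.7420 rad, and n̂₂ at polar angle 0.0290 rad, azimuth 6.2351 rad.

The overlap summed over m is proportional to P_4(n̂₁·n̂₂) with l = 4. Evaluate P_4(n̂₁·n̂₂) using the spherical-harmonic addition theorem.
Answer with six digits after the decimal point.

Expand P_4 via completeness: Σ_{m} conj(Y_{4,m}) at Ω₁ times Y_{4,m} at Ω₂ —
  m=-4: -0.00000 + 0.00000j × 0.00000 + 0.00000j = -0.00000 + 0.00000j  (running Σ = -0.00000 + 0.00000j)
  m=-3: -0.00000 + 0.00000j × 0.00003 + 0.00000j = -0.00000 + 0.00000j  (running Σ = -0.00000 + 0.00000j)
  m=-2: 0.00000 + 0.00001j × 0.00168 + 0.00016j = 0.00000 + 0.00000j  (running Σ = 0.00000 + 0.00000j)
  m=-1: 0.00342 + 0.00234j × 0.05470 + 0.00263j = 0.00018 + 0.00014j  (running Σ = 0.00018 + 0.00014j)
  m=0: 0.84626 + 0.00000j × 0.84273 + 0.00000j = 0.71317 + 0.00000j  (running Σ = 0.71335 + 0.00014j)
  m=1: -0.00342 + 0.00234j × -0.05470 + 0.00263j = 0.00018 - 0.00014j  (running Σ = 0.71353 + 0.00000j)
  m=2: 0.00000 - 0.00001j × 0.00168 - 0.00016j = 0.00000 - 0.00000j  (running Σ = 0.71353 + 0.00000j)
  m=3: 0.00000 + 0.00000j × -0.00003 + 0.00000j = -0.00000 - 0.00000j  (running Σ = 0.71353 + 0.00000j)
  m=4: -0.00000 - 0.00000j × 0.00000 - 0.00000j = -0.00000 - 0.00000j  (running Σ = 0.71353 + 0.00000j)
Accumulated sum 0.71353 + 0.00000j; after 4π/(2l+1) scaling, 0.99628 + 0.00000j ⇒ P_4 = 0.996281

0.996281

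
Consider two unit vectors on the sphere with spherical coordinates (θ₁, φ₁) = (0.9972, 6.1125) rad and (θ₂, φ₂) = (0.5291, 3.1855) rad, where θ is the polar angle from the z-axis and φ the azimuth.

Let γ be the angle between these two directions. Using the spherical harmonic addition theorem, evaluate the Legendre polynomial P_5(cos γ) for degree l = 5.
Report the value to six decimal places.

0.100247

Term-by-term m-sum for l=5 (normalisation 4π/11 = 1.142397):
  term(m=-5) = (-0.001409, 0.002593)   from Y*(Ω₁)=(0.127572, -0.146227), Y(Ω₂)=(-0.014842, 0.003312)
  term(m=-4) = (0.021314, -0.024676)   from Y*(Ω₁)=(0.307586, -0.250130), Y(Ω₂)=(0.080980, -0.014371)
  term(m=-3) = (-0.068705, 0.051559)   from Y*(Ω₁)=(0.294929, -0.165768), Y(Ω₂)=(-0.251698, 0.033347)
  term(m=-2) = (-0.031679, 0.014497)   from Y*(Ω₁)=(-0.071274, 0.025322), Y(Ω₂)=(0.458818, -0.040395)
  term(m=-1) = (0.123307, -0.026875)   from Y*(Ω₁)=(-0.345078, 0.059478), Y(Ω₂)=(-0.360058, 0.015819)
  term(m=+0) = (0.002096, 0.000000)   from Y*(Ω₁)=(-0.009532, -0.000000), Y(Ω₂)=(-0.219903, 0.000000)
  term(m=+1) = (0.123307, 0.026875)   from Y*(Ω₁)=(0.345078, 0.059478), Y(Ω₂)=(0.360058, 0.015819)
  term(m=+2) = (-0.031679, -0.014497)   from Y*(Ω₁)=(-0.071274, -0.025322), Y(Ω₂)=(0.458818, 0.040395)
  term(m=+3) = (-0.068705, -0.051559)   from Y*(Ω₁)=(-0.294929, -0.165768), Y(Ω₂)=(0.251698, 0.033347)
  term(m=+4) = (0.021314, 0.024676)   from Y*(Ω₁)=(0.307586, 0.250130), Y(Ω₂)=(0.080980, 0.014371)
  term(m=+5) = (-0.001409, -0.002593)   from Y*(Ω₁)=(-0.127572, -0.146227), Y(Ω₂)=(0.014842, 0.003312)
Accumulated sum (0.087751, 0.000000); after 4π/(2l+1) scaling, (0.100247, 0.000000) ⇒ P_5 = 0.100247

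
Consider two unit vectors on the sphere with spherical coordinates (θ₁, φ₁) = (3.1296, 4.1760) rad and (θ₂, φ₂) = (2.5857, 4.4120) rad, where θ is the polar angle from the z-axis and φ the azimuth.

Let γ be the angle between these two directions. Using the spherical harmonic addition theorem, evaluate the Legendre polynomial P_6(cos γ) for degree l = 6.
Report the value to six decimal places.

Summing Y*_{l m}(θ₁,φ₁)·Y_{l m}(θ₂,φ₂) over m ∈ [−6, 6]; prefactor 4π/(2·6+1) = 0.966644:
  m=-6: Y*=+0.000000-0.000000i  Y=+0.002394-0.010153i  product +0.000000-0.000000i
  m=-5: Y*=+0.000000-0.000000i  Y=+0.058030-0.004002i  product +0.000000-0.000000i
  m=-4: Y*=-0.000000-0.000000i  Y=+0.069265+0.178984i  product +0.000000-0.000000i
  m=-3: Y*=-0.000009+0.000000i  Y=-0.314723+0.249151i  product +0.000003-0.000002i
  m=-2: Y*=-0.000358+0.000658i  Y=-0.388474-0.266213i  product +0.000314-0.000160i
  m=-1: Y*=+0.020184+0.033949i  Y=+0.029184-0.094213i  product +0.003788-0.000911i
  m=+0: Y*=+1.015572-0.000000i  Y=-0.410592+0.000000i  product -0.416986+0.000000i
  m=+1: Y*=-0.020184+0.033949i  Y=-0.029184-0.094213i  product +0.003788+0.000911i
  m=+2: Y*=-0.000358-0.000658i  Y=-0.388474+0.266213i  product +0.000314+0.000160i
  m=+3: Y*=+0.000009+0.000000i  Y=+0.314723+0.249151i  product +0.000003+0.000002i
  m=+4: Y*=-0.000000+0.000000i  Y=+0.069265-0.178984i  product +0.000000+0.000000i
  m=+5: Y*=-0.000000-0.000000i  Y=-0.058030-0.004002i  product +0.000000+0.000000i
  m=+6: Y*=+0.000000+0.000000i  Y=+0.002394+0.010153i  product +0.000000+0.000000i
Accumulated sum -0.408777+0.000000i; after 4π/(2l+1) scaling, -0.395141+0.000000i ⇒ P_6 = -0.395141

-0.395141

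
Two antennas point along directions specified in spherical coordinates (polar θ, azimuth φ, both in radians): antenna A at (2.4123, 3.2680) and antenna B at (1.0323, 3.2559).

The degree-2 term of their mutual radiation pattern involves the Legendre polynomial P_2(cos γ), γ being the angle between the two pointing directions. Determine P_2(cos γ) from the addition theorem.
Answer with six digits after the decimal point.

Term-by-term m-sum for l=2 (normalisation 4π/5 = 2.513274):
  term(m=-2) = +0.048811+0.001181i   from Y*(Ω₁)=+0.166059+0.042900i, Y(Ω₂)=+0.277273-0.064517i
  term(m=-1) = -0.130547-0.001580i   from Y*(Ω₁)=+0.380782+0.048392i, Y(Ω₂)=-0.337909+0.038795i
  term(m=+0) = -0.014017+0.000000i   from Y*(Ω₁)=+0.210670-0.000000i, Y(Ω₂)=-0.066537+0.000000i
  term(m=+1) = -0.130547+0.001580i   from Y*(Ω₁)=-0.380782+0.048392i, Y(Ω₂)=+0.337909+0.038795i
  term(m=+2) = +0.048811-0.001181i   from Y*(Ω₁)=+0.166059-0.042900i, Y(Ω₂)=+0.277273+0.064517i
Total Σ_m = -0.177489+0.000000i. Multiply by 2.513274: -0.446078+0.000000i. P_2(cos γ) = -0.446078

-0.446078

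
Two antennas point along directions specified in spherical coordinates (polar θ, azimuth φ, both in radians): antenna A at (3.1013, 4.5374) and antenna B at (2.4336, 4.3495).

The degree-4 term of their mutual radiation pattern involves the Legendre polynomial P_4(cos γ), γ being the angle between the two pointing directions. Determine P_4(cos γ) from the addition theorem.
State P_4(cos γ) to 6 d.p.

-0.275060

Addition theorem: P_4(cos γ) = (4π/9) Σ_m Y*_{lm}(Ω₁) Y_{lm}(Ω₂), m = −4…4:
  m=-4: Y*=0.00000 - 0.00000j  Y=0.00942 + 0.07858j  product 0.00000 + 0.00000j
  m=-3: Y*=-0.00004 - 0.00007j  Y=-0.23169 + 0.12125j  product 0.00002 + 0.00001j
  m=-2: Y*=-0.00305 + 0.00111j  Y=-0.32165 - 0.28542j  product 0.00130 + 0.00051j
  m=-1: Y*=0.01322 + 0.07479j  Y=0.08625 - 0.22716j  product 0.01813 + 0.00345j
  m=+0: Y*=0.83943 + 0.00000j  Y=-0.28102 + 0.00000j  product -0.23589 + 0.00000j
  m=+1: Y*=-0.01322 + 0.07479j  Y=-0.08625 - 0.22716j  product 0.01813 - 0.00345j
  m=+2: Y*=-0.00305 - 0.00111j  Y=-0.32165 + 0.28542j  product 0.00130 - 0.00051j
  m=+3: Y*=0.00004 - 0.00007j  Y=0.23169 + 0.12125j  product 0.00002 - 0.00001j
  m=+4: Y*=0.00000 + 0.00000j  Y=0.00942 - 0.07858j  product 0.00000 - 0.00000j
Σ over m = -0.19700 - 0.00000j; ×(4π/9) → -0.27506 - 0.00000j. Real part: -0.275060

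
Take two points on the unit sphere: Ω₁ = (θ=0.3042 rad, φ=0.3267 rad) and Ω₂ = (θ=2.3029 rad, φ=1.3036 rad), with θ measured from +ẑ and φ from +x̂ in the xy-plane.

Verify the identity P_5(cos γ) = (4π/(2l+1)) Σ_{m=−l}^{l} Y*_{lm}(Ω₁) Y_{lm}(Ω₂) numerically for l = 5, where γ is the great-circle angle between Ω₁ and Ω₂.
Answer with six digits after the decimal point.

Expand P_5 via completeness: Σ_{m} conj(Y_{5,m}) at Ω₁ times Y_{5,m} at Ω₂ —
  [-5]  conj(Y_{5,-5})(Ω₁) = -0.00007 + 0.00112j ; Y_{5,-5}(Ω₂) = 0.10274 - 0.02458j ; Δ = 0.00002 + 0.00012j
  [-4]  conj(Y_{5,-4})(Ω₁) = 0.00294 + 0.01088j ; Y_{5,-4}(Ω₂) = -0.14447 - 0.26319j ; Δ = 0.00244 - 0.00235j
  [-3]  conj(Y_{5,-3})(Ω₁) = 0.03724 + 0.05554j ; Y_{5,-3}(Ω₂) = -0.30897 + 0.29912j ; Δ = -0.02812 - 0.00602j
  [-2]  conj(Y_{5,-2})(Ω₁) = 0.19937 + 0.15264j ; Y_{5,-2}(Ω₂) = 0.18359 + 0.10866j ; Δ = 0.02002 + 0.04969j
  [-1]  conj(Y_{5,-1})(Ω₁) = 0.51399 + 0.17416j ; Y_{5,-1}(Ω₂) = -0.06685 + 0.24422j ; Δ = -0.07690 + 0.11388j
  [+0]  conj(Y_{5,0})(Ω₁) = 0.38862 + 0.00000j ; Y_{5,0}(Ω₂) = 0.28919 + 0.00000j ; Δ = 0.11239 + 0.00000j
  [+1]  conj(Y_{5,1})(Ω₁) = -0.51399 + 0.17416j ; Y_{5,1}(Ω₂) = 0.06685 + 0.24422j ; Δ = -0.07690 - 0.11388j
  [+2]  conj(Y_{5,2})(Ω₁) = 0.19937 - 0.15264j ; Y_{5,2}(Ω₂) = 0.18359 - 0.10866j ; Δ = 0.02002 - 0.04969j
  [+3]  conj(Y_{5,3})(Ω₁) = -0.03724 + 0.05554j ; Y_{5,3}(Ω₂) = 0.30897 + 0.29912j ; Δ = -0.02812 + 0.00602j
  [+4]  conj(Y_{5,4})(Ω₁) = 0.00294 - 0.01088j ; Y_{5,4}(Ω₂) = -0.14447 + 0.26319j ; Δ = 0.00244 + 0.00235j
  [+5]  conj(Y_{5,5})(Ω₁) = 0.00007 + 0.00112j ; Y_{5,5}(Ω₂) = -0.10274 - 0.02458j ; Δ = 0.00002 - 0.00012j
Accumulated sum -0.05269 - 0.00000j; after 4π/(2l+1) scaling, -0.06019 - 0.00000j ⇒ P_5 = -0.060187

-0.060187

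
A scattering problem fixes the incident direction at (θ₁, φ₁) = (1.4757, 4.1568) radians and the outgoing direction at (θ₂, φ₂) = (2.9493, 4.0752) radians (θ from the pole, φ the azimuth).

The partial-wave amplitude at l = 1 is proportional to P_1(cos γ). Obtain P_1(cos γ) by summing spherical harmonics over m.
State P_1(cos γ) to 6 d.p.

0.096410

Addition theorem: P_1(cos γ) = (4π/3) Σ_m Y*_{lm}(Ω₁) Y_{lm}(Ω₂), m = −1…1:
  m=-1: (-0.181405, -0.292202) × (-0.039282, 0.053071) = (0.022633, 0.001851)  (running Σ = (0.022633, 0.001851))
  m=0: (0.046394, -0.000000) × (-0.479597, 0.000000) = (-0.022251, 0.000000)  (running Σ = (0.000383, 0.001851))
  m=1: (0.181405, -0.292202) × (0.039282, 0.053071) = (0.022633, -0.001851)  (running Σ = (0.023016, 0.000000))
Total Σ_m = (0.023016, 0.000000). Multiply by 4.188790: (0.096410, 0.000000). P_1(cos γ) = 0.096410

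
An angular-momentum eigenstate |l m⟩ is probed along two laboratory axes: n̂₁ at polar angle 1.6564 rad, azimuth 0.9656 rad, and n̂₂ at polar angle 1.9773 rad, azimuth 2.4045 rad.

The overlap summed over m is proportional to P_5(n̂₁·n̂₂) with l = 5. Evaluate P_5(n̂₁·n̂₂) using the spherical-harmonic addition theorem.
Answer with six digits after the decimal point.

0.257680

Term-by-term m-sum for l=5 (normalisation 4π/11 = 1.142397):
  [-5]  conj(Y_{5,-5})(Ω₁) = 0.05257 - 0.45265j ; Y_{5,-5}(Ω₂) = 0.25965 + 0.15701j ; Δ = 0.08472 - 0.10928j
  [-4]  conj(Y_{5,-4})(Ω₁) = 0.09290 + 0.08161j ; Y_{5,-4}(Ω₂) = 0.40537 - 0.07932j ; Δ = 0.04413 + 0.02572j
  [-3]  conj(Y_{5,-3})(Ω₁) = 0.31012 - 0.07747j ; Y_{5,-3}(Ω₂) = 0.06521 - 0.08750j ; Δ = 0.01344 - 0.03219j
  [-2]  conj(Y_{5,-2})(Ω₁) = -0.04961 + 0.13165j ; Y_{5,-2}(Ω₂) = 0.02896 + 0.29879j ; Δ = -0.04077 - 0.01101j
  [-1]  conj(Y_{5,-1})(Ω₁) = 0.16317 + 0.23587j ; Y_{5,-1}(Ω₂) = 0.14713 + 0.13356j ; Δ = -0.00750 + 0.05650j
  [+0]  conj(Y_{5,0})(Ω₁) = -0.14490 + 0.00000j ; Y_{5,0}(Ω₂) = -0.25877 + 0.00000j ; Δ = 0.03750 + 0.00000j
  [+1]  conj(Y_{5,1})(Ω₁) = -0.16317 + 0.23587j ; Y_{5,1}(Ω₂) = -0.14713 + 0.13356j ; Δ = -0.00750 - 0.05650j
  [+2]  conj(Y_{5,2})(Ω₁) = -0.04961 - 0.13165j ; Y_{5,2}(Ω₂) = 0.02896 - 0.29879j ; Δ = -0.04077 + 0.01101j
  [+3]  conj(Y_{5,3})(Ω₁) = -0.31012 - 0.07747j ; Y_{5,3}(Ω₂) = -0.06521 - 0.08750j ; Δ = 0.01344 + 0.03219j
  [+4]  conj(Y_{5,4})(Ω₁) = 0.09290 - 0.08161j ; Y_{5,4}(Ω₂) = 0.40537 + 0.07932j ; Δ = 0.04413 - 0.02572j
  [+5]  conj(Y_{5,5})(Ω₁) = -0.05257 - 0.45265j ; Y_{5,5}(Ω₂) = -0.25965 + 0.15701j ; Δ = 0.08472 + 0.10928j
Accumulated sum 0.22556 - 0.00000j; after 4π/(2l+1) scaling, 0.25768 - 0.00000j ⇒ P_5 = 0.257680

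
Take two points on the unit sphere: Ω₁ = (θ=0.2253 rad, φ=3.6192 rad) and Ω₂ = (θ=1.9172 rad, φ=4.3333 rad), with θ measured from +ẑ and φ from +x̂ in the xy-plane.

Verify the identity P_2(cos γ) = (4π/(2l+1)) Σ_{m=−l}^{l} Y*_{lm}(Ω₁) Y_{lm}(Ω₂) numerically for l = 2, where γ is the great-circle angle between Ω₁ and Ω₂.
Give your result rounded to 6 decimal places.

Term-by-term m-sum for l=2 (normalisation 4π/5 = 2.513274):
  [-2]  conj(Y_{2,-2})(Ω₁) = (0.011132, 0.015739) ; Y_{2,-2}(Ω₂) = (-0.248140, -0.234986) ; Δ = (0.000936, -0.006521)
  [-1]  conj(Y_{2,-1})(Ω₁) = (-0.149400, -0.077325) ; Y_{2,-1}(Ω₂) = (0.091302, -0.229197) ; Δ = (-0.031363, 0.027182)
  [+0]  conj(Y_{2,0})(Ω₁) = (0.583562, -0.000000) ; Y_{2,0}(Ω₂) = (-0.206324, 0.000000) ; Δ = (-0.120403, 0.000000)
  [+1]  conj(Y_{2,1})(Ω₁) = (0.149400, -0.077325) ; Y_{2,1}(Ω₂) = (-0.091302, -0.229197) ; Δ = (-0.031363, -0.027182)
  [+2]  conj(Y_{2,2})(Ω₁) = (0.011132, -0.015739) ; Y_{2,2}(Ω₂) = (-0.248140, 0.234986) ; Δ = (0.000936, 0.006521)
Σ over m = (-0.181257, 0.000000); ×(4π/5) → (-0.455549, 0.000000). Real part: -0.455549

-0.455549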